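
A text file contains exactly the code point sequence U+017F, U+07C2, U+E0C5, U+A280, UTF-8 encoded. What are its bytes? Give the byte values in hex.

U+017F: 2-byte form → C5 BF.
U+07C2: 2-byte form → DF 82.
U+E0C5: 3-byte form → EE 83 85.
U+A280: 3-byte form → EA 8A 80.
Concatenated (10 bytes): C5 BF DF 82 EE 83 85 EA 8A 80.

C5 BF DF 82 EE 83 85 EA 8A 80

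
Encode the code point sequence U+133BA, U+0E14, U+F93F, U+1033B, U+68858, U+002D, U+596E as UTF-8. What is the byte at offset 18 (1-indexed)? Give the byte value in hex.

1-indexed offset 18 is 0-indexed offset 17.
U+133BA → 4-byte form F0 93 8E BA at offsets 0–3.
U+0E14 → 3-byte form E0 B8 94 at offsets 4–6.
U+F93F → 3-byte form EF A4 BF at offsets 7–9.
U+1033B → 4-byte form F0 90 8C BB at offsets 10–13.
U+68858 → 4-byte form F1 A8 A1 98 at offsets 14–17.
Offset 17 falls in char 5's range; it's byte 4 of F1 A8 A1 98 = 0x98.

0x98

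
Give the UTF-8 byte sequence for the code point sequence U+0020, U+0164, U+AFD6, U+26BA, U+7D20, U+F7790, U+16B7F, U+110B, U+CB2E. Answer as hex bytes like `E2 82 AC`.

20 C5 A4 EA BF 96 E2 9A BA E7 B4 A0 F3 B7 9E 90 F0 96 AD BF E1 84 8B EC AC AE

U+0020: 1-byte form → 20.
U+0164: 2-byte form → C5 A4.
U+AFD6: 3-byte form → EA BF 96.
U+26BA: 3-byte form → E2 9A BA.
U+7D20: 3-byte form → E7 B4 A0.
U+F7790: 4-byte form → F3 B7 9E 90.
U+16B7F: 4-byte form → F0 96 AD BF.
U+110B: 3-byte form → E1 84 8B.
U+CB2E: 3-byte form → EC AC AE.
Concatenated (26 bytes): 20 C5 A4 EA BF 96 E2 9A BA E7 B4 A0 F3 B7 9E 90 F0 96 AD BF E1 84 8B EC AC AE.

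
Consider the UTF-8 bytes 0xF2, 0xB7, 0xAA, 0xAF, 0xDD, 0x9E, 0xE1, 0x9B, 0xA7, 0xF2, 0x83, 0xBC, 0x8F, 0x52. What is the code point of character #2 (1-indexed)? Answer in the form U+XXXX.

Offset 0: leading byte 0xF2 = 11110010 → 4-byte char #1 = F2 B7 AA AF.
Offset 4: leading byte 0xDD = 11011101 → 2-byte char #2 = DD 9E.
Leading byte 0xDD = 11011101 matches 110xxxxx → 2-byte sequence.
Byte 1: 0xDD = 11011101, payload 11101 (5 bits).
Byte 2: 0x9E = 10011110 (10xxxxxx ✓), payload 011110.
Concatenate: 11101011110 = 0x75E (11 bits → U+075E).

U+075E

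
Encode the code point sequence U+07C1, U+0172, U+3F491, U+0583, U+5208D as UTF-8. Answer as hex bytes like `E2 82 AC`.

U+07C1: 2-byte form → DF 81.
U+0172: 2-byte form → C5 B2.
U+3F491: 4-byte form → F0 BF 92 91.
U+0583: 2-byte form → D6 83.
U+5208D: 4-byte form → F1 92 82 8D.
Concatenated (14 bytes): DF 81 C5 B2 F0 BF 92 91 D6 83 F1 92 82 8D.

DF 81 C5 B2 F0 BF 92 91 D6 83 F1 92 82 8D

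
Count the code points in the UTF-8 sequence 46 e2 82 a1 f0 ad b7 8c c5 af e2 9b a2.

5

Byte at offset 0: 0x46 = 01000110 → 1-byte char (#1). Advance 1.
Byte at offset 1: 0xE2 = 11100010 → 3-byte char (#2). Advance 3.
Byte at offset 4: 0xF0 = 11110000 → 4-byte char (#3). Advance 4.
Byte at offset 8: 0xC5 = 11000101 → 2-byte char (#4). Advance 2.
Byte at offset 10: 0xE2 = 11100010 → 3-byte char (#5). Advance 3.
Reached end at offset 13 after 5 code points.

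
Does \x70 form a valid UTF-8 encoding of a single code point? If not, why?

valid

Leading byte 0x70 = 01110000 → 1-byte form.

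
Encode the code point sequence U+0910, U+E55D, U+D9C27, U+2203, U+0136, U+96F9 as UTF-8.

E0 A4 90 EE 95 9D F3 99 B0 A7 E2 88 83 C4 B6 E9 9B B9

U+0910: 3-byte form → E0 A4 90.
U+E55D: 3-byte form → EE 95 9D.
U+D9C27: 4-byte form → F3 99 B0 A7.
U+2203: 3-byte form → E2 88 83.
U+0136: 2-byte form → C4 B6.
U+96F9: 3-byte form → E9 9B B9.
Concatenated (18 bytes): E0 A4 90 EE 95 9D F3 99 B0 A7 E2 88 83 C4 B6 E9 9B B9.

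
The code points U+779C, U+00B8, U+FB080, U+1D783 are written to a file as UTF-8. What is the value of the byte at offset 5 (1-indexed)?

1-indexed offset 5 is 0-indexed offset 4.
U+779C → 3-byte form E7 9E 9C at offsets 0–2.
U+00B8 → 2-byte form C2 B8 at offsets 3–4.
Offset 4 falls in char 2's range; it's byte 2 of C2 B8 = 0xB8.

0xB8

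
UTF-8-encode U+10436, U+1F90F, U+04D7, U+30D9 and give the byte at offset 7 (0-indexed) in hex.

0x8F

U+10436 → 4-byte form F0 90 90 B6 at offsets 0–3.
U+1F90F → 4-byte form F0 9F A4 8F at offsets 4–7.
Offset 7 falls in char 2's range; it's byte 4 of F0 9F A4 8F = 0x8F.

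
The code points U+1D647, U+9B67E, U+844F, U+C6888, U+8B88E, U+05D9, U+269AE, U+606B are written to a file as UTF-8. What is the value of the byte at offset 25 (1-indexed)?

1-indexed offset 25 is 0-indexed offset 24.
U+1D647 → 4-byte form F0 9D 99 87 at offsets 0–3.
U+9B67E → 4-byte form F2 9B 99 BE at offsets 4–7.
U+844F → 3-byte form E8 91 8F at offsets 8–10.
U+C6888 → 4-byte form F3 86 A2 88 at offsets 11–14.
U+8B88E → 4-byte form F2 8B A2 8E at offsets 15–18.
U+05D9 → 2-byte form D7 99 at offsets 19–20.
U+269AE → 4-byte form F0 A6 A6 AE at offsets 21–24.
Offset 24 falls in char 7's range; it's byte 4 of F0 A6 A6 AE = 0xAE.

0xAE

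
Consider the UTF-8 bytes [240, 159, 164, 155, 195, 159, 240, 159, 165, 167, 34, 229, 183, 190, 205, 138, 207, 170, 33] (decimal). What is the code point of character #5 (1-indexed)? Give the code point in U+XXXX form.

U+5DFE

Offset 0: leading byte 0xF0 = 11110000 → 4-byte char #1 = F0 9F A4 9B.
Offset 4: leading byte 0xC3 = 11000011 → 2-byte char #2 = C3 9F.
Offset 6: leading byte 0xF0 = 11110000 → 4-byte char #3 = F0 9F A5 A7.
Offset 10: leading byte 0x22 = 00100010 → 1-byte char #4 = 22.
Offset 11: leading byte 0xE5 = 11100101 → 3-byte char #5 = E5 B7 BE.
Leading byte 0xE5 = 11100101 matches 1110xxxx → 3-byte sequence.
Byte 1: 0xE5 = 11100101, payload 0101 (4 bits).
Byte 2: 0xB7 = 10110111 (10xxxxxx ✓), payload 110111.
Byte 3: 0xBE = 10111110 (10xxxxxx ✓), payload 111110.
Concatenate: 0101110111111110 = 0x5DFE (16 bits → U+5DFE).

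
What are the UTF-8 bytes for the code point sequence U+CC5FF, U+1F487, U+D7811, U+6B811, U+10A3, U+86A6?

F3 8C 97 BF F0 9F 92 87 F3 97 A0 91 F1 AB A0 91 E1 82 A3 E8 9A A6

U+CC5FF: 4-byte form → F3 8C 97 BF.
U+1F487: 4-byte form → F0 9F 92 87.
U+D7811: 4-byte form → F3 97 A0 91.
U+6B811: 4-byte form → F1 AB A0 91.
U+10A3: 3-byte form → E1 82 A3.
U+86A6: 3-byte form → E8 9A A6.
Concatenated (22 bytes): F3 8C 97 BF F0 9F 92 87 F3 97 A0 91 F1 AB A0 91 E1 82 A3 E8 9A A6.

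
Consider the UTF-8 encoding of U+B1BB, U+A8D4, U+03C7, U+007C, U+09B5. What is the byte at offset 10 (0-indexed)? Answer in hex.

U+B1BB → 3-byte form EB 86 BB at offsets 0–2.
U+A8D4 → 3-byte form EA A3 94 at offsets 3–5.
U+03C7 → 2-byte form CF 87 at offsets 6–7.
U+007C → 1-byte form 7C at offsets 8–8.
U+09B5 → 3-byte form E0 A6 B5 at offsets 9–11.
Offset 10 falls in char 5's range; it's byte 2 of E0 A6 B5 = 0xA6.

0xA6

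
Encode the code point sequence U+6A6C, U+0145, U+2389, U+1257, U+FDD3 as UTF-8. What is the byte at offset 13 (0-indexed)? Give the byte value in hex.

0x93

U+6A6C → 3-byte form E6 A9 AC at offsets 0–2.
U+0145 → 2-byte form C5 85 at offsets 3–4.
U+2389 → 3-byte form E2 8E 89 at offsets 5–7.
U+1257 → 3-byte form E1 89 97 at offsets 8–10.
U+FDD3 → 3-byte form EF B7 93 at offsets 11–13.
Offset 13 falls in char 5's range; it's byte 3 of EF B7 93 = 0x93.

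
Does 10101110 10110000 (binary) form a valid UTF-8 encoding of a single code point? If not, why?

invalid (continuation byte with no leading byte)

Byte 0xAE = 10101110 has the form 10xxxxxx — a continuation byte — but there is no preceding leading byte.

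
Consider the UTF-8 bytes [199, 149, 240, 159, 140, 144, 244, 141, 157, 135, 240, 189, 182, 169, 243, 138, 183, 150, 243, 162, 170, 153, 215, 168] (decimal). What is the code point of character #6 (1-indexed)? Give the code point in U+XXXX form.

Offset 0: leading byte 0xC7 = 11000111 → 2-byte char #1 = C7 95.
Offset 2: leading byte 0xF0 = 11110000 → 4-byte char #2 = F0 9F 8C 90.
Offset 6: leading byte 0xF4 = 11110100 → 4-byte char #3 = F4 8D 9D 87.
Offset 10: leading byte 0xF0 = 11110000 → 4-byte char #4 = F0 BD B6 A9.
Offset 14: leading byte 0xF3 = 11110011 → 4-byte char #5 = F3 8A B7 96.
Offset 18: leading byte 0xF3 = 11110011 → 4-byte char #6 = F3 A2 AA 99.
Leading byte 0xF3 = 11110011 matches 11110xxx → 4-byte sequence.
Byte 1: 0xF3 = 11110011, payload 011 (3 bits).
Byte 2: 0xA2 = 10100010 (10xxxxxx ✓), payload 100010.
Byte 3: 0xAA = 10101010 (10xxxxxx ✓), payload 101010.
Byte 4: 0x99 = 10011001 (10xxxxxx ✓), payload 011001.
Concatenate: 011100010101010011001 = 0xE2A99 (21 bits → U+E2A99).

U+E2A99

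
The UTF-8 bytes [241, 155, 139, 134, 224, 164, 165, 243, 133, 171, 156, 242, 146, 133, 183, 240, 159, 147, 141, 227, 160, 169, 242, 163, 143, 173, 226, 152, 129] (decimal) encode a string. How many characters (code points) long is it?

Byte at offset 0: 0xF1 = 11110001 → 4-byte char (#1). Advance 4.
Byte at offset 4: 0xE0 = 11100000 → 3-byte char (#2). Advance 3.
Byte at offset 7: 0xF3 = 11110011 → 4-byte char (#3). Advance 4.
Byte at offset 11: 0xF2 = 11110010 → 4-byte char (#4). Advance 4.
Byte at offset 15: 0xF0 = 11110000 → 4-byte char (#5). Advance 4.
Byte at offset 19: 0xE3 = 11100011 → 3-byte char (#6). Advance 3.
Byte at offset 22: 0xF2 = 11110010 → 4-byte char (#7). Advance 4.
Byte at offset 26: 0xE2 = 11100010 → 3-byte char (#8). Advance 3.
Reached end at offset 29 after 8 code points.

8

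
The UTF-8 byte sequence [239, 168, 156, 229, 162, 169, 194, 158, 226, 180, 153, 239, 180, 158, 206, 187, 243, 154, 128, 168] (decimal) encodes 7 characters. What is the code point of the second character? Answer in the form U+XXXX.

U+58A9

Offset 0: leading byte 0xEF = 11101111 → 3-byte char #1 = EF A8 9C.
Offset 3: leading byte 0xE5 = 11100101 → 3-byte char #2 = E5 A2 A9.
Leading byte 0xE5 = 11100101 matches 1110xxxx → 3-byte sequence.
Byte 1: 0xE5 = 11100101, payload 0101 (4 bits).
Byte 2: 0xA2 = 10100010 (10xxxxxx ✓), payload 100010.
Byte 3: 0xA9 = 10101001 (10xxxxxx ✓), payload 101001.
Concatenate: 0101100010101001 = 0x58A9 (16 bits → U+58A9).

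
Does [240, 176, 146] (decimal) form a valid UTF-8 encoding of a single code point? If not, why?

Leading byte 0xF0 = 11110000 → 4-byte form, but only 3 bytes are present.

invalid (sequence truncated)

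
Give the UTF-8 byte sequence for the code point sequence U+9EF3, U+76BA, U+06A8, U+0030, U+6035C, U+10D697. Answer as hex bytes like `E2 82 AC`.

E9 BB B3 E7 9A BA DA A8 30 F1 A0 8D 9C F4 8D 9A 97

U+9EF3: 3-byte form → E9 BB B3.
U+76BA: 3-byte form → E7 9A BA.
U+06A8: 2-byte form → DA A8.
U+0030: 1-byte form → 30.
U+6035C: 4-byte form → F1 A0 8D 9C.
U+10D697: 4-byte form → F4 8D 9A 97.
Concatenated (17 bytes): E9 BB B3 E7 9A BA DA A8 30 F1 A0 8D 9C F4 8D 9A 97.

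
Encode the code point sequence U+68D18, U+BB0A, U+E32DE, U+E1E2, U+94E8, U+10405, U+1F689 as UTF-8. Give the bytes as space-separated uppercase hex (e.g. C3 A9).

U+68D18: 4-byte form → F1 A8 B4 98.
U+BB0A: 3-byte form → EB AC 8A.
U+E32DE: 4-byte form → F3 A3 8B 9E.
U+E1E2: 3-byte form → EE 87 A2.
U+94E8: 3-byte form → E9 93 A8.
U+10405: 4-byte form → F0 90 90 85.
U+1F689: 4-byte form → F0 9F 9A 89.
Concatenated (25 bytes): F1 A8 B4 98 EB AC 8A F3 A3 8B 9E EE 87 A2 E9 93 A8 F0 90 90 85 F0 9F 9A 89.

F1 A8 B4 98 EB AC 8A F3 A3 8B 9E EE 87 A2 E9 93 A8 F0 90 90 85 F0 9F 9A 89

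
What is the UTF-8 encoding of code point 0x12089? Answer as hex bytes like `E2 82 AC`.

U+12089 = 0x12089 = 73865 decimal. In range U+10000–U+10FFFF → 4-byte form: 11110xxx 10xxxxxx 10xxxxxx 10xxxxxx.
Binary (21 bits): 000010010000010001001.
Split 3+6+6+6: 000 | 010010 | 000010 | 001001.
Byte 1: 11110000 = 0xF0.
Byte 2: 10010010 = 0x92.
Byte 3: 10000010 = 0x82.
Byte 4: 10001001 = 0x89.

F0 92 82 89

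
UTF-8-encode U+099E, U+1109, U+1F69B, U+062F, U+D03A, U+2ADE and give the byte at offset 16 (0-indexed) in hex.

U+099E → 3-byte form E0 A6 9E at offsets 0–2.
U+1109 → 3-byte form E1 84 89 at offsets 3–5.
U+1F69B → 4-byte form F0 9F 9A 9B at offsets 6–9.
U+062F → 2-byte form D8 AF at offsets 10–11.
U+D03A → 3-byte form ED 80 BA at offsets 12–14.
U+2ADE → 3-byte form E2 AB 9E at offsets 15–17.
Offset 16 falls in char 6's range; it's byte 2 of E2 AB 9E = 0xAB.

0xAB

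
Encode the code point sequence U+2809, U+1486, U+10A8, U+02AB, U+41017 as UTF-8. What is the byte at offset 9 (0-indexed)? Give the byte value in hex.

U+2809 → 3-byte form E2 A0 89 at offsets 0–2.
U+1486 → 3-byte form E1 92 86 at offsets 3–5.
U+10A8 → 3-byte form E1 82 A8 at offsets 6–8.
U+02AB → 2-byte form CA AB at offsets 9–10.
Offset 9 falls in char 4's range; it's byte 1 of CA AB = 0xCA.

0xCA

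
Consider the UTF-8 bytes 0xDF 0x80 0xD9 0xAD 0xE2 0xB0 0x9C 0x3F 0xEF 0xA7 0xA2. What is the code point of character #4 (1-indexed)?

U+003F

Offset 0: leading byte 0xDF = 11011111 → 2-byte char #1 = DF 80.
Offset 2: leading byte 0xD9 = 11011001 → 2-byte char #2 = D9 AD.
Offset 4: leading byte 0xE2 = 11100010 → 3-byte char #3 = E2 B0 9C.
Offset 7: leading byte 0x3F = 00111111 → 1-byte char #4 = 3F.
Leading byte 0x3F = 00111111 matches 0xxxxxxx → 1-byte sequence.
Byte 1: 0x3F = 00111111, payload 0111111 (7 bits).
Concatenate: 0111111 = 0x3F (7 bits → U+003F).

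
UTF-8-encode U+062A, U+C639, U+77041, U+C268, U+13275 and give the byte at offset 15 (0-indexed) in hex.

0xB5

U+062A → 2-byte form D8 AA at offsets 0–1.
U+C639 → 3-byte form EC 98 B9 at offsets 2–4.
U+77041 → 4-byte form F1 B7 81 81 at offsets 5–8.
U+C268 → 3-byte form EC 89 A8 at offsets 9–11.
U+13275 → 4-byte form F0 93 89 B5 at offsets 12–15.
Offset 15 falls in char 5's range; it's byte 4 of F0 93 89 B5 = 0xB5.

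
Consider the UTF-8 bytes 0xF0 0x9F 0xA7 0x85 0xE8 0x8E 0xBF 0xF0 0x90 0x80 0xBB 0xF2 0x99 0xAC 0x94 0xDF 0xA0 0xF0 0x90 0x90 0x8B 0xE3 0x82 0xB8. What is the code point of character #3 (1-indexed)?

Offset 0: leading byte 0xF0 = 11110000 → 4-byte char #1 = F0 9F A7 85.
Offset 4: leading byte 0xE8 = 11101000 → 3-byte char #2 = E8 8E BF.
Offset 7: leading byte 0xF0 = 11110000 → 4-byte char #3 = F0 90 80 BB.
Leading byte 0xF0 = 11110000 matches 11110xxx → 4-byte sequence.
Byte 1: 0xF0 = 11110000, payload 000 (3 bits).
Byte 2: 0x90 = 10010000 (10xxxxxx ✓), payload 010000.
Byte 3: 0x80 = 10000000 (10xxxxxx ✓), payload 000000.
Byte 4: 0xBB = 10111011 (10xxxxxx ✓), payload 111011.
Concatenate: 000010000000000111011 = 0x1003B (21 bits → U+1003B).

U+1003B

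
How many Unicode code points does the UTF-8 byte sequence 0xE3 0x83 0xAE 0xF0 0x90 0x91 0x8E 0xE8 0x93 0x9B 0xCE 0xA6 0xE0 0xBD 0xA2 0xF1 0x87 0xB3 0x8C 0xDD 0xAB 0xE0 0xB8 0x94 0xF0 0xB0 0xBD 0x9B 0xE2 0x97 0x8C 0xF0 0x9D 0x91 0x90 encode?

Byte at offset 0: 0xE3 = 11100011 → 3-byte char (#1). Advance 3.
Byte at offset 3: 0xF0 = 11110000 → 4-byte char (#2). Advance 4.
Byte at offset 7: 0xE8 = 11101000 → 3-byte char (#3). Advance 3.
Byte at offset 10: 0xCE = 11001110 → 2-byte char (#4). Advance 2.
Byte at offset 12: 0xE0 = 11100000 → 3-byte char (#5). Advance 3.
Byte at offset 15: 0xF1 = 11110001 → 4-byte char (#6). Advance 4.
Byte at offset 19: 0xDD = 11011101 → 2-byte char (#7). Advance 2.
Byte at offset 21: 0xE0 = 11100000 → 3-byte char (#8). Advance 3.
Byte at offset 24: 0xF0 = 11110000 → 4-byte char (#9). Advance 4.
Byte at offset 28: 0xE2 = 11100010 → 3-byte char (#10). Advance 3.
Byte at offset 31: 0xF0 = 11110000 → 4-byte char (#11). Advance 4.
Reached end at offset 35 after 11 code points.

11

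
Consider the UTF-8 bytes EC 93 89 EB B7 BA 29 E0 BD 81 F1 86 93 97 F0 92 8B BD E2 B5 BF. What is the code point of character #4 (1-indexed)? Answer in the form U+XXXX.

Offset 0: leading byte 0xEC = 11101100 → 3-byte char #1 = EC 93 89.
Offset 3: leading byte 0xEB = 11101011 → 3-byte char #2 = EB B7 BA.
Offset 6: leading byte 0x29 = 00101001 → 1-byte char #3 = 29.
Offset 7: leading byte 0xE0 = 11100000 → 3-byte char #4 = E0 BD 81.
Leading byte 0xE0 = 11100000 matches 1110xxxx → 3-byte sequence.
Byte 1: 0xE0 = 11100000, payload 0000 (4 bits).
Byte 2: 0xBD = 10111101 (10xxxxxx ✓), payload 111101.
Byte 3: 0x81 = 10000001 (10xxxxxx ✓), payload 000001.
Concatenate: 0000111101000001 = 0xF41 (16 bits → U+0F41).

U+0F41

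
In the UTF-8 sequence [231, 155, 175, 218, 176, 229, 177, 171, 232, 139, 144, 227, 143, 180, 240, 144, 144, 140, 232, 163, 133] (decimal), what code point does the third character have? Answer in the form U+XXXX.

U+5C6B

Offset 0: leading byte 0xE7 = 11100111 → 3-byte char #1 = E7 9B AF.
Offset 3: leading byte 0xDA = 11011010 → 2-byte char #2 = DA B0.
Offset 5: leading byte 0xE5 = 11100101 → 3-byte char #3 = E5 B1 AB.
Leading byte 0xE5 = 11100101 matches 1110xxxx → 3-byte sequence.
Byte 1: 0xE5 = 11100101, payload 0101 (4 bits).
Byte 2: 0xB1 = 10110001 (10xxxxxx ✓), payload 110001.
Byte 3: 0xAB = 10101011 (10xxxxxx ✓), payload 101011.
Concatenate: 0101110001101011 = 0x5C6B (16 bits → U+5C6B).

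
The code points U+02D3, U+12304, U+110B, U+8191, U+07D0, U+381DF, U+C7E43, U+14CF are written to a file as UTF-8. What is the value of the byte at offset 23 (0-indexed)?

U+02D3 → 2-byte form CB 93 at offsets 0–1.
U+12304 → 4-byte form F0 92 8C 84 at offsets 2–5.
U+110B → 3-byte form E1 84 8B at offsets 6–8.
U+8191 → 3-byte form E8 86 91 at offsets 9–11.
U+07D0 → 2-byte form DF 90 at offsets 12–13.
U+381DF → 4-byte form F0 B8 87 9F at offsets 14–17.
U+C7E43 → 4-byte form F3 87 B9 83 at offsets 18–21.
U+14CF → 3-byte form E1 93 8F at offsets 22–24.
Offset 23 falls in char 8's range; it's byte 2 of E1 93 8F = 0x93.

0x93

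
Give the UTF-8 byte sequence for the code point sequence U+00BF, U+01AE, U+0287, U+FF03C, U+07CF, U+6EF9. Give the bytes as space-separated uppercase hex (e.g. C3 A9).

U+00BF: 2-byte form → C2 BF.
U+01AE: 2-byte form → C6 AE.
U+0287: 2-byte form → CA 87.
U+FF03C: 4-byte form → F3 BF 80 BC.
U+07CF: 2-byte form → DF 8F.
U+6EF9: 3-byte form → E6 BB B9.
Concatenated (15 bytes): C2 BF C6 AE CA 87 F3 BF 80 BC DF 8F E6 BB B9.

C2 BF C6 AE CA 87 F3 BF 80 BC DF 8F E6 BB B9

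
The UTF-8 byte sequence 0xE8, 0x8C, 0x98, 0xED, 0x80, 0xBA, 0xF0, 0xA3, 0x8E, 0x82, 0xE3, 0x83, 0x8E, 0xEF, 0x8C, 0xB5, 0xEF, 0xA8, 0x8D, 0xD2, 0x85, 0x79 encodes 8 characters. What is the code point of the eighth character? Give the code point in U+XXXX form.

U+0079

Offset 0: leading byte 0xE8 = 11101000 → 3-byte char #1 = E8 8C 98.
Offset 3: leading byte 0xED = 11101101 → 3-byte char #2 = ED 80 BA.
Offset 6: leading byte 0xF0 = 11110000 → 4-byte char #3 = F0 A3 8E 82.
Offset 10: leading byte 0xE3 = 11100011 → 3-byte char #4 = E3 83 8E.
Offset 13: leading byte 0xEF = 11101111 → 3-byte char #5 = EF 8C B5.
Offset 16: leading byte 0xEF = 11101111 → 3-byte char #6 = EF A8 8D.
Offset 19: leading byte 0xD2 = 11010010 → 2-byte char #7 = D2 85.
Offset 21: leading byte 0x79 = 01111001 → 1-byte char #8 = 79.
Leading byte 0x79 = 01111001 matches 0xxxxxxx → 1-byte sequence.
Byte 1: 0x79 = 01111001, payload 1111001 (7 bits).
Concatenate: 1111001 = 0x79 (7 bits → U+0079).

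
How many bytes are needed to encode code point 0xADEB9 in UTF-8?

U+ADEB9 = 0xADEB9. UTF-8 uses 1 byte below 0x80, 2 below 0x800, 3 below 0x10000, 4 up to 0x10FFFF. 0xADEB9 is in U+10000–U+10FFFF → 4 bytes.

4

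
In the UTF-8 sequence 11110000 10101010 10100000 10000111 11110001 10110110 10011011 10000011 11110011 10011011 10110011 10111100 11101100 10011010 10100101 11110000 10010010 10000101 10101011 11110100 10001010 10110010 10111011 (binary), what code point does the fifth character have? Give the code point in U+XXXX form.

Offset 0: leading byte 0xF0 = 11110000 → 4-byte char #1 = F0 AA A0 87.
Offset 4: leading byte 0xF1 = 11110001 → 4-byte char #2 = F1 B6 9B 83.
Offset 8: leading byte 0xF3 = 11110011 → 4-byte char #3 = F3 9B B3 BC.
Offset 12: leading byte 0xEC = 11101100 → 3-byte char #4 = EC 9A A5.
Offset 15: leading byte 0xF0 = 11110000 → 4-byte char #5 = F0 92 85 AB.
Leading byte 0xF0 = 11110000 matches 11110xxx → 4-byte sequence.
Byte 1: 0xF0 = 11110000, payload 000 (3 bits).
Byte 2: 0x92 = 10010010 (10xxxxxx ✓), payload 010010.
Byte 3: 0x85 = 10000101 (10xxxxxx ✓), payload 000101.
Byte 4: 0xAB = 10101011 (10xxxxxx ✓), payload 101011.
Concatenate: 000010010000101101011 = 0x1216B (21 bits → U+1216B).

U+1216B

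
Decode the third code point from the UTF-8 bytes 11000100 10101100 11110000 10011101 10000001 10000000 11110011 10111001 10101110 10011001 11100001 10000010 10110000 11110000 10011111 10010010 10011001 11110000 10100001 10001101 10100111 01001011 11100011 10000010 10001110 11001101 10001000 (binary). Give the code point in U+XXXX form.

U+F9B99

Offset 0: leading byte 0xC4 = 11000100 → 2-byte char #1 = C4 AC.
Offset 2: leading byte 0xF0 = 11110000 → 4-byte char #2 = F0 9D 81 80.
Offset 6: leading byte 0xF3 = 11110011 → 4-byte char #3 = F3 B9 AE 99.
Leading byte 0xF3 = 11110011 matches 11110xxx → 4-byte sequence.
Byte 1: 0xF3 = 11110011, payload 011 (3 bits).
Byte 2: 0xB9 = 10111001 (10xxxxxx ✓), payload 111001.
Byte 3: 0xAE = 10101110 (10xxxxxx ✓), payload 101110.
Byte 4: 0x99 = 10011001 (10xxxxxx ✓), payload 011001.
Concatenate: 011111001101110011001 = 0xF9B99 (21 bits → U+F9B99).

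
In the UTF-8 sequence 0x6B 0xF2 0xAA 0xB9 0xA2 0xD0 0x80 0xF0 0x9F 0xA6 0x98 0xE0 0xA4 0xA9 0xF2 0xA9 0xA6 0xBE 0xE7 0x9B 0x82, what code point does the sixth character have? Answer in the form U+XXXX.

Offset 0: leading byte 0x6B = 01101011 → 1-byte char #1 = 6B.
Offset 1: leading byte 0xF2 = 11110010 → 4-byte char #2 = F2 AA B9 A2.
Offset 5: leading byte 0xD0 = 11010000 → 2-byte char #3 = D0 80.
Offset 7: leading byte 0xF0 = 11110000 → 4-byte char #4 = F0 9F A6 98.
Offset 11: leading byte 0xE0 = 11100000 → 3-byte char #5 = E0 A4 A9.
Offset 14: leading byte 0xF2 = 11110010 → 4-byte char #6 = F2 A9 A6 BE.
Leading byte 0xF2 = 11110010 matches 11110xxx → 4-byte sequence.
Byte 1: 0xF2 = 11110010, payload 010 (3 bits).
Byte 2: 0xA9 = 10101001 (10xxxxxx ✓), payload 101001.
Byte 3: 0xA6 = 10100110 (10xxxxxx ✓), payload 100110.
Byte 4: 0xBE = 10111110 (10xxxxxx ✓), payload 111110.
Concatenate: 010101001100110111110 = 0xA99BE (21 bits → U+A99BE).

U+A99BE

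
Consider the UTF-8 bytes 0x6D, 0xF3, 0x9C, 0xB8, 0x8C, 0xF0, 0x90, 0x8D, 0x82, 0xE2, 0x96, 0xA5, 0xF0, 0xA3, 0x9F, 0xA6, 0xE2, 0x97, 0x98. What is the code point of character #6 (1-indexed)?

U+25D8

Offset 0: leading byte 0x6D = 01101101 → 1-byte char #1 = 6D.
Offset 1: leading byte 0xF3 = 11110011 → 4-byte char #2 = F3 9C B8 8C.
Offset 5: leading byte 0xF0 = 11110000 → 4-byte char #3 = F0 90 8D 82.
Offset 9: leading byte 0xE2 = 11100010 → 3-byte char #4 = E2 96 A5.
Offset 12: leading byte 0xF0 = 11110000 → 4-byte char #5 = F0 A3 9F A6.
Offset 16: leading byte 0xE2 = 11100010 → 3-byte char #6 = E2 97 98.
Leading byte 0xE2 = 11100010 matches 1110xxxx → 3-byte sequence.
Byte 1: 0xE2 = 11100010, payload 0010 (4 bits).
Byte 2: 0x97 = 10010111 (10xxxxxx ✓), payload 010111.
Byte 3: 0x98 = 10011000 (10xxxxxx ✓), payload 011000.
Concatenate: 0010010111011000 = 0x25D8 (16 bits → U+25D8).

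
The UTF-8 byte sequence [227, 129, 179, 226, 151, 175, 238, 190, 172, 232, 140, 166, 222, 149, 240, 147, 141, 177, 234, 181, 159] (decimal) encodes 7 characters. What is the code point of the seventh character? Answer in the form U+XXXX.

U+AD5F

Offset 0: leading byte 0xE3 = 11100011 → 3-byte char #1 = E3 81 B3.
Offset 3: leading byte 0xE2 = 11100010 → 3-byte char #2 = E2 97 AF.
Offset 6: leading byte 0xEE = 11101110 → 3-byte char #3 = EE BE AC.
Offset 9: leading byte 0xE8 = 11101000 → 3-byte char #4 = E8 8C A6.
Offset 12: leading byte 0xDE = 11011110 → 2-byte char #5 = DE 95.
Offset 14: leading byte 0xF0 = 11110000 → 4-byte char #6 = F0 93 8D B1.
Offset 18: leading byte 0xEA = 11101010 → 3-byte char #7 = EA B5 9F.
Leading byte 0xEA = 11101010 matches 1110xxxx → 3-byte sequence.
Byte 1: 0xEA = 11101010, payload 1010 (4 bits).
Byte 2: 0xB5 = 10110101 (10xxxxxx ✓), payload 110101.
Byte 3: 0x9F = 10011111 (10xxxxxx ✓), payload 011111.
Concatenate: 1010110101011111 = 0xAD5F (16 bits → U+AD5F).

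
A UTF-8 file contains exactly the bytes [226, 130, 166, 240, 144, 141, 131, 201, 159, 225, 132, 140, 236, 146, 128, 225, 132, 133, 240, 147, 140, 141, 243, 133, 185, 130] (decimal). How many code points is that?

8

Byte at offset 0: 0xE2 = 11100010 → 3-byte char (#1). Advance 3.
Byte at offset 3: 0xF0 = 11110000 → 4-byte char (#2). Advance 4.
Byte at offset 7: 0xC9 = 11001001 → 2-byte char (#3). Advance 2.
Byte at offset 9: 0xE1 = 11100001 → 3-byte char (#4). Advance 3.
Byte at offset 12: 0xEC = 11101100 → 3-byte char (#5). Advance 3.
Byte at offset 15: 0xE1 = 11100001 → 3-byte char (#6). Advance 3.
Byte at offset 18: 0xF0 = 11110000 → 4-byte char (#7). Advance 4.
Byte at offset 22: 0xF3 = 11110011 → 4-byte char (#8). Advance 4.
Reached end at offset 26 after 8 code points.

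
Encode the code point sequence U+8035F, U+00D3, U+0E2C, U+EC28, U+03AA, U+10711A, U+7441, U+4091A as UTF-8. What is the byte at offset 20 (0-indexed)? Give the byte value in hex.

U+8035F → 4-byte form F2 80 8D 9F at offsets 0–3.
U+00D3 → 2-byte form C3 93 at offsets 4–5.
U+0E2C → 3-byte form E0 B8 AC at offsets 6–8.
U+EC28 → 3-byte form EE B0 A8 at offsets 9–11.
U+03AA → 2-byte form CE AA at offsets 12–13.
U+10711A → 4-byte form F4 87 84 9A at offsets 14–17.
U+7441 → 3-byte form E7 91 81 at offsets 18–20.
Offset 20 falls in char 7's range; it's byte 3 of E7 91 81 = 0x81.

0x81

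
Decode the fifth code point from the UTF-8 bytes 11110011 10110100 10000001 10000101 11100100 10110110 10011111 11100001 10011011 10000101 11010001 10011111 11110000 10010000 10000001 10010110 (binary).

Offset 0: leading byte 0xF3 = 11110011 → 4-byte char #1 = F3 B4 81 85.
Offset 4: leading byte 0xE4 = 11100100 → 3-byte char #2 = E4 B6 9F.
Offset 7: leading byte 0xE1 = 11100001 → 3-byte char #3 = E1 9B 85.
Offset 10: leading byte 0xD1 = 11010001 → 2-byte char #4 = D1 9F.
Offset 12: leading byte 0xF0 = 11110000 → 4-byte char #5 = F0 90 81 96.
Leading byte 0xF0 = 11110000 matches 11110xxx → 4-byte sequence.
Byte 1: 0xF0 = 11110000, payload 000 (3 bits).
Byte 2: 0x90 = 10010000 (10xxxxxx ✓), payload 010000.
Byte 3: 0x81 = 10000001 (10xxxxxx ✓), payload 000001.
Byte 4: 0x96 = 10010110 (10xxxxxx ✓), payload 010110.
Concatenate: 000010000000001010110 = 0x10056 (21 bits → U+10056).

U+10056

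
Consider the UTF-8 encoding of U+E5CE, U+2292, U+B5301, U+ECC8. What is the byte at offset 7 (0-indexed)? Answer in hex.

U+E5CE → 3-byte form EE 97 8E at offsets 0–2.
U+2292 → 3-byte form E2 8A 92 at offsets 3–5.
U+B5301 → 4-byte form F2 B5 8C 81 at offsets 6–9.
Offset 7 falls in char 3's range; it's byte 2 of F2 B5 8C 81 = 0xB5.

0xB5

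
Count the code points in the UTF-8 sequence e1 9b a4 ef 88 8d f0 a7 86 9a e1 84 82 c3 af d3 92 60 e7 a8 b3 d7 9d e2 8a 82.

10

Byte at offset 0: 0xE1 = 11100001 → 3-byte char (#1). Advance 3.
Byte at offset 3: 0xEF = 11101111 → 3-byte char (#2). Advance 3.
Byte at offset 6: 0xF0 = 11110000 → 4-byte char (#3). Advance 4.
Byte at offset 10: 0xE1 = 11100001 → 3-byte char (#4). Advance 3.
Byte at offset 13: 0xC3 = 11000011 → 2-byte char (#5). Advance 2.
Byte at offset 15: 0xD3 = 11010011 → 2-byte char (#6). Advance 2.
Byte at offset 17: 0x60 = 01100000 → 1-byte char (#7). Advance 1.
Byte at offset 18: 0xE7 = 11100111 → 3-byte char (#8). Advance 3.
Byte at offset 21: 0xD7 = 11010111 → 2-byte char (#9). Advance 2.
Byte at offset 23: 0xE2 = 11100010 → 3-byte char (#10). Advance 3.
Reached end at offset 26 after 10 code points.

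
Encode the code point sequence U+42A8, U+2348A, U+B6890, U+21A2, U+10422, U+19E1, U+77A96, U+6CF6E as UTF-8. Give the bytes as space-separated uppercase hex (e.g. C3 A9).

E4 8A A8 F0 A3 92 8A F2 B6 A2 90 E2 86 A2 F0 90 90 A2 E1 A7 A1 F1 B7 AA 96 F1 AC BD AE

U+42A8: 3-byte form → E4 8A A8.
U+2348A: 4-byte form → F0 A3 92 8A.
U+B6890: 4-byte form → F2 B6 A2 90.
U+21A2: 3-byte form → E2 86 A2.
U+10422: 4-byte form → F0 90 90 A2.
U+19E1: 3-byte form → E1 A7 A1.
U+77A96: 4-byte form → F1 B7 AA 96.
U+6CF6E: 4-byte form → F1 AC BD AE.
Concatenated (29 bytes): E4 8A A8 F0 A3 92 8A F2 B6 A2 90 E2 86 A2 F0 90 90 A2 E1 A7 A1 F1 B7 AA 96 F1 AC BD AE.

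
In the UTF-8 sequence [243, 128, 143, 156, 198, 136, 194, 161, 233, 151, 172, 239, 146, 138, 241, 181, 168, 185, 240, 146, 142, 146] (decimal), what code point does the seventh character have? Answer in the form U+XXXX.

U+12392

Offset 0: leading byte 0xF3 = 11110011 → 4-byte char #1 = F3 80 8F 9C.
Offset 4: leading byte 0xC6 = 11000110 → 2-byte char #2 = C6 88.
Offset 6: leading byte 0xC2 = 11000010 → 2-byte char #3 = C2 A1.
Offset 8: leading byte 0xE9 = 11101001 → 3-byte char #4 = E9 97 AC.
Offset 11: leading byte 0xEF = 11101111 → 3-byte char #5 = EF 92 8A.
Offset 14: leading byte 0xF1 = 11110001 → 4-byte char #6 = F1 B5 A8 B9.
Offset 18: leading byte 0xF0 = 11110000 → 4-byte char #7 = F0 92 8E 92.
Leading byte 0xF0 = 11110000 matches 11110xxx → 4-byte sequence.
Byte 1: 0xF0 = 11110000, payload 000 (3 bits).
Byte 2: 0x92 = 10010010 (10xxxxxx ✓), payload 010010.
Byte 3: 0x8E = 10001110 (10xxxxxx ✓), payload 001110.
Byte 4: 0x92 = 10010010 (10xxxxxx ✓), payload 010010.
Concatenate: 000010010001110010010 = 0x12392 (21 bits → U+12392).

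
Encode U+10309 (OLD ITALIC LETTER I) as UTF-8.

F0 90 8C 89

U+10309 = 0x10309 = 66313 decimal. In range U+10000–U+10FFFF → 4-byte form: 11110xxx 10xxxxxx 10xxxxxx 10xxxxxx.
Binary (21 bits): 000010000001100001001.
Split 3+6+6+6: 000 | 010000 | 001100 | 001001.
Byte 1: 11110000 = 0xF0.
Byte 2: 10010000 = 0x90.
Byte 3: 10001100 = 0x8C.
Byte 4: 10001001 = 0x89.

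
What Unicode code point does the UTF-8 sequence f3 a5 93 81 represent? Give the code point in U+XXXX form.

Leading byte 0xF3 = 11110011 matches 11110xxx → 4-byte sequence.
Byte 1: 0xF3 = 11110011, payload 011 (3 bits).
Byte 2: 0xA5 = 10100101 (10xxxxxx ✓), payload 100101.
Byte 3: 0x93 = 10010011 (10xxxxxx ✓), payload 010011.
Byte 4: 0x81 = 10000001 (10xxxxxx ✓), payload 000001.
Concatenate: 011100101010011000001 = 0xE54C1 (21 bits → U+E54C1).

U+E54C1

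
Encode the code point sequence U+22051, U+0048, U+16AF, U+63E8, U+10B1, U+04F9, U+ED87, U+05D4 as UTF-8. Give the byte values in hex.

F0 A2 81 91 48 E1 9A AF E6 8F A8 E1 82 B1 D3 B9 EE B6 87 D7 94

U+22051: 4-byte form → F0 A2 81 91.
U+0048: 1-byte form → 48.
U+16AF: 3-byte form → E1 9A AF.
U+63E8: 3-byte form → E6 8F A8.
U+10B1: 3-byte form → E1 82 B1.
U+04F9: 2-byte form → D3 B9.
U+ED87: 3-byte form → EE B6 87.
U+05D4: 2-byte form → D7 94.
Concatenated (21 bytes): F0 A2 81 91 48 E1 9A AF E6 8F A8 E1 82 B1 D3 B9 EE B6 87 D7 94.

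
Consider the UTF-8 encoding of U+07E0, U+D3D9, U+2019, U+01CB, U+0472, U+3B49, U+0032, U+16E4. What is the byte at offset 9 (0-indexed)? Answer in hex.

0x8B

U+07E0 → 2-byte form DF A0 at offsets 0–1.
U+D3D9 → 3-byte form ED 8F 99 at offsets 2–4.
U+2019 → 3-byte form E2 80 99 at offsets 5–7.
U+01CB → 2-byte form C7 8B at offsets 8–9.
Offset 9 falls in char 4's range; it's byte 2 of C7 8B = 0x8B.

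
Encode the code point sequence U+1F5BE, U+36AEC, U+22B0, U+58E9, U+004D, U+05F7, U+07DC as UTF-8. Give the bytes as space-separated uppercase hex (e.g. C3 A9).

U+1F5BE: 4-byte form → F0 9F 96 BE.
U+36AEC: 4-byte form → F0 B6 AB AC.
U+22B0: 3-byte form → E2 8A B0.
U+58E9: 3-byte form → E5 A3 A9.
U+004D: 1-byte form → 4D.
U+05F7: 2-byte form → D7 B7.
U+07DC: 2-byte form → DF 9C.
Concatenated (19 bytes): F0 9F 96 BE F0 B6 AB AC E2 8A B0 E5 A3 A9 4D D7 B7 DF 9C.

F0 9F 96 BE F0 B6 AB AC E2 8A B0 E5 A3 A9 4D D7 B7 DF 9C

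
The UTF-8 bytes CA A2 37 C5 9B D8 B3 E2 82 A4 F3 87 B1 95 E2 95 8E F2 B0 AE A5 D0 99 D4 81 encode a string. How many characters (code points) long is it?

Byte at offset 0: 0xCA = 11001010 → 2-byte char (#1). Advance 2.
Byte at offset 2: 0x37 = 00110111 → 1-byte char (#2). Advance 1.
Byte at offset 3: 0xC5 = 11000101 → 2-byte char (#3). Advance 2.
Byte at offset 5: 0xD8 = 11011000 → 2-byte char (#4). Advance 2.
Byte at offset 7: 0xE2 = 11100010 → 3-byte char (#5). Advance 3.
Byte at offset 10: 0xF3 = 11110011 → 4-byte char (#6). Advance 4.
Byte at offset 14: 0xE2 = 11100010 → 3-byte char (#7). Advance 3.
Byte at offset 17: 0xF2 = 11110010 → 4-byte char (#8). Advance 4.
Byte at offset 21: 0xD0 = 11010000 → 2-byte char (#9). Advance 2.
Byte at offset 23: 0xD4 = 11010100 → 2-byte char (#10). Advance 2.
Reached end at offset 25 after 10 code points.

10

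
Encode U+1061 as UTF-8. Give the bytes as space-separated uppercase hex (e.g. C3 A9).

U+1061 = 0x1061 = 4193 decimal. In range U+0800–U+FFFF → 3-byte form: 1110xxxx 10xxxxxx 10xxxxxx.
Binary (16 bits): 0001000001100001.
Split 4+6+6: 0001 | 000001 | 100001.
Byte 1: 11100001 = 0xE1.
Byte 2: 10000001 = 0x81.
Byte 3: 10100001 = 0xA1.

E1 81 A1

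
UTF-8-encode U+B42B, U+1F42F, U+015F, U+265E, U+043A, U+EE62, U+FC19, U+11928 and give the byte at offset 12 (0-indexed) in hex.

0xD0

U+B42B → 3-byte form EB 90 AB at offsets 0–2.
U+1F42F → 4-byte form F0 9F 90 AF at offsets 3–6.
U+015F → 2-byte form C5 9F at offsets 7–8.
U+265E → 3-byte form E2 99 9E at offsets 9–11.
U+043A → 2-byte form D0 BA at offsets 12–13.
Offset 12 falls in char 5's range; it's byte 1 of D0 BA = 0xD0.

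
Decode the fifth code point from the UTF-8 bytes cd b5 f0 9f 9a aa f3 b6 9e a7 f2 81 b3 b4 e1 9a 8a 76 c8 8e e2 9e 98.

U+168A

Offset 0: leading byte 0xCD = 11001101 → 2-byte char #1 = CD B5.
Offset 2: leading byte 0xF0 = 11110000 → 4-byte char #2 = F0 9F 9A AA.
Offset 6: leading byte 0xF3 = 11110011 → 4-byte char #3 = F3 B6 9E A7.
Offset 10: leading byte 0xF2 = 11110010 → 4-byte char #4 = F2 81 B3 B4.
Offset 14: leading byte 0xE1 = 11100001 → 3-byte char #5 = E1 9A 8A.
Leading byte 0xE1 = 11100001 matches 1110xxxx → 3-byte sequence.
Byte 1: 0xE1 = 11100001, payload 0001 (4 bits).
Byte 2: 0x9A = 10011010 (10xxxxxx ✓), payload 011010.
Byte 3: 0x8A = 10001010 (10xxxxxx ✓), payload 001010.
Concatenate: 0001011010001010 = 0x168A (16 bits → U+168A).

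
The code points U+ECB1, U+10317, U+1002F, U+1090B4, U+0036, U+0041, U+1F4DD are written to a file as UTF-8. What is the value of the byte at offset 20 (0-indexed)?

0x9D

U+ECB1 → 3-byte form EE B2 B1 at offsets 0–2.
U+10317 → 4-byte form F0 90 8C 97 at offsets 3–6.
U+1002F → 4-byte form F0 90 80 AF at offsets 7–10.
U+1090B4 → 4-byte form F4 89 82 B4 at offsets 11–14.
U+0036 → 1-byte form 36 at offsets 15–15.
U+0041 → 1-byte form 41 at offsets 16–16.
U+1F4DD → 4-byte form F0 9F 93 9D at offsets 17–20.
Offset 20 falls in char 7's range; it's byte 4 of F0 9F 93 9D = 0x9D.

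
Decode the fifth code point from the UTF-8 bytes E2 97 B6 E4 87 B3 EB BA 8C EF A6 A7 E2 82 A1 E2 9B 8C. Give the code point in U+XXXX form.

Offset 0: leading byte 0xE2 = 11100010 → 3-byte char #1 = E2 97 B6.
Offset 3: leading byte 0xE4 = 11100100 → 3-byte char #2 = E4 87 B3.
Offset 6: leading byte 0xEB = 11101011 → 3-byte char #3 = EB BA 8C.
Offset 9: leading byte 0xEF = 11101111 → 3-byte char #4 = EF A6 A7.
Offset 12: leading byte 0xE2 = 11100010 → 3-byte char #5 = E2 82 A1.
Leading byte 0xE2 = 11100010 matches 1110xxxx → 3-byte sequence.
Byte 1: 0xE2 = 11100010, payload 0010 (4 bits).
Byte 2: 0x82 = 10000010 (10xxxxxx ✓), payload 000010.
Byte 3: 0xA1 = 10100001 (10xxxxxx ✓), payload 100001.
Concatenate: 0010000010100001 = 0x20A1 (16 bits → U+20A1).

U+20A1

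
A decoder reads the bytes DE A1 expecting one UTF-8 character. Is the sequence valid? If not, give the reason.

Leading byte 0xDE = 11011110 → 2-byte form.
Continuation bytes 0xA1=10100001 all match 10xxxxxx.
Decoded value 0x7A1 is ≥ 0x80 (shortest form) and not a surrogate.

valid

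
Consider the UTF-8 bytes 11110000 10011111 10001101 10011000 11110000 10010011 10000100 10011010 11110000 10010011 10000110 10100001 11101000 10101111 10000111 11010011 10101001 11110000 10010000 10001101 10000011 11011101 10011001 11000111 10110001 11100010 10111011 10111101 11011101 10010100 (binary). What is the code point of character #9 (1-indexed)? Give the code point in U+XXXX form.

Offset 0: leading byte 0xF0 = 11110000 → 4-byte char #1 = F0 9F 8D 98.
Offset 4: leading byte 0xF0 = 11110000 → 4-byte char #2 = F0 93 84 9A.
Offset 8: leading byte 0xF0 = 11110000 → 4-byte char #3 = F0 93 86 A1.
Offset 12: leading byte 0xE8 = 11101000 → 3-byte char #4 = E8 AF 87.
Offset 15: leading byte 0xD3 = 11010011 → 2-byte char #5 = D3 A9.
Offset 17: leading byte 0xF0 = 11110000 → 4-byte char #6 = F0 90 8D 83.
Offset 21: leading byte 0xDD = 11011101 → 2-byte char #7 = DD 99.
Offset 23: leading byte 0xC7 = 11000111 → 2-byte char #8 = C7 B1.
Offset 25: leading byte 0xE2 = 11100010 → 3-byte char #9 = E2 BB BD.
Leading byte 0xE2 = 11100010 matches 1110xxxx → 3-byte sequence.
Byte 1: 0xE2 = 11100010, payload 0010 (4 bits).
Byte 2: 0xBB = 10111011 (10xxxxxx ✓), payload 111011.
Byte 3: 0xBD = 10111101 (10xxxxxx ✓), payload 111101.
Concatenate: 0010111011111101 = 0x2EFD (16 bits → U+2EFD).

U+2EFD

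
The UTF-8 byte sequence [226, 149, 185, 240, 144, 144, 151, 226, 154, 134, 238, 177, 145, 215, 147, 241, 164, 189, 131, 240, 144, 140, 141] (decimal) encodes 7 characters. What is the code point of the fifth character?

U+05D3

Offset 0: leading byte 0xE2 = 11100010 → 3-byte char #1 = E2 95 B9.
Offset 3: leading byte 0xF0 = 11110000 → 4-byte char #2 = F0 90 90 97.
Offset 7: leading byte 0xE2 = 11100010 → 3-byte char #3 = E2 9A 86.
Offset 10: leading byte 0xEE = 11101110 → 3-byte char #4 = EE B1 91.
Offset 13: leading byte 0xD7 = 11010111 → 2-byte char #5 = D7 93.
Leading byte 0xD7 = 11010111 matches 110xxxxx → 2-byte sequence.
Byte 1: 0xD7 = 11010111, payload 10111 (5 bits).
Byte 2: 0x93 = 10010011 (10xxxxxx ✓), payload 010011.
Concatenate: 10111010011 = 0x5D3 (11 bits → U+05D3).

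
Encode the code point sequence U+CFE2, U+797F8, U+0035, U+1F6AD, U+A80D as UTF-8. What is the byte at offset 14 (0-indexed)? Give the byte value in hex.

U+CFE2 → 3-byte form EC BF A2 at offsets 0–2.
U+797F8 → 4-byte form F1 B9 9F B8 at offsets 3–6.
U+0035 → 1-byte form 35 at offsets 7–7.
U+1F6AD → 4-byte form F0 9F 9A AD at offsets 8–11.
U+A80D → 3-byte form EA A0 8D at offsets 12–14.
Offset 14 falls in char 5's range; it's byte 3 of EA A0 8D = 0x8D.

0x8D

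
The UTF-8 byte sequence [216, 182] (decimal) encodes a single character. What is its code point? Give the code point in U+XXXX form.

Leading byte 0xD8 = 11011000 matches 110xxxxx → 2-byte sequence.
Byte 1: 0xD8 = 11011000, payload 11000 (5 bits).
Byte 2: 0xB6 = 10110110 (10xxxxxx ✓), payload 110110.
Concatenate: 11000110110 = 0x636 (11 bits → U+0636).

U+0636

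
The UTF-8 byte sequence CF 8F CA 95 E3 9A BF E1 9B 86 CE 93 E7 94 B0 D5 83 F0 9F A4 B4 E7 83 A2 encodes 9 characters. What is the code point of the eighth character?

Offset 0: leading byte 0xCF = 11001111 → 2-byte char #1 = CF 8F.
Offset 2: leading byte 0xCA = 11001010 → 2-byte char #2 = CA 95.
Offset 4: leading byte 0xE3 = 11100011 → 3-byte char #3 = E3 9A BF.
Offset 7: leading byte 0xE1 = 11100001 → 3-byte char #4 = E1 9B 86.
Offset 10: leading byte 0xCE = 11001110 → 2-byte char #5 = CE 93.
Offset 12: leading byte 0xE7 = 11100111 → 3-byte char #6 = E7 94 B0.
Offset 15: leading byte 0xD5 = 11010101 → 2-byte char #7 = D5 83.
Offset 17: leading byte 0xF0 = 11110000 → 4-byte char #8 = F0 9F A4 B4.
Leading byte 0xF0 = 11110000 matches 11110xxx → 4-byte sequence.
Byte 1: 0xF0 = 11110000, payload 000 (3 bits).
Byte 2: 0x9F = 10011111 (10xxxxxx ✓), payload 011111.
Byte 3: 0xA4 = 10100100 (10xxxxxx ✓), payload 100100.
Byte 4: 0xB4 = 10110100 (10xxxxxx ✓), payload 110100.
Concatenate: 000011111100100110100 = 0x1F934 (21 bits → U+1F934).

U+1F934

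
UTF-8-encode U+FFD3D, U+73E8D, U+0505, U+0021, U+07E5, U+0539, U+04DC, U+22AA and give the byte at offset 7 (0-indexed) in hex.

0x8D

U+FFD3D → 4-byte form F3 BF B4 BD at offsets 0–3.
U+73E8D → 4-byte form F1 B3 BA 8D at offsets 4–7.
Offset 7 falls in char 2's range; it's byte 4 of F1 B3 BA 8D = 0x8D.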